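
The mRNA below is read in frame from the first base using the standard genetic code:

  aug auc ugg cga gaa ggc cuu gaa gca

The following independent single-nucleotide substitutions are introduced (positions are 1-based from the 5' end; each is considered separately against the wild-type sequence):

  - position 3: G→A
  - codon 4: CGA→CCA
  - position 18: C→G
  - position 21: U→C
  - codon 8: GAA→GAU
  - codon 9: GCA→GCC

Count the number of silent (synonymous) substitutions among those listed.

3

Codon 1: AUG (Met) → AUA (Ile) — missense.
Codon 4: CGA (Arg) → CCA (Pro) — missense.
Codon 6: GGC (Gly) → GGG (Gly) — synonymous.
Codon 7: CUU (Leu) → CUC (Leu) — synonymous.
Codon 8: GAA (Glu) → GAU (Asp) — missense.
Codon 9: GCA (Ala) → GCC (Ala) — synonymous.
Synonymous: 3 of 6.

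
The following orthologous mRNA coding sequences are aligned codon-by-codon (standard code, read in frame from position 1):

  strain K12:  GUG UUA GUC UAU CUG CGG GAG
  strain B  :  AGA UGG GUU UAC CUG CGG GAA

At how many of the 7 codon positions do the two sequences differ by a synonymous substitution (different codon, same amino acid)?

3

Codon 1: GUG Val / AGA Arg — nonsynonymous.
Codon 2: UUA Leu / UGG Trp — nonsynonymous.
Codon 3: GUC Val / GUU Val — synonymous.
Codon 4: UAU Tyr / UAC Tyr — synonymous.
Codon 5: CUG Leu / CUG Leu — identical.
Codon 6: CGG Arg / CGG Arg — identical.
Codon 7: GAG Glu / GAA Glu — synonymous.
Synonymous differences: 3.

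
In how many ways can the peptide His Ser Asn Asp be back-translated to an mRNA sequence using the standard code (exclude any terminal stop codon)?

48

His: 2 codons.
Ser: 6 codons.
Asn: 2 codons.
Asp: 2 codons.
2 × 6 × 2 × 2 = 48.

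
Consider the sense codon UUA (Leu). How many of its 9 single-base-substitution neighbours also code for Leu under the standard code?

Position 1: CUA → 1 synonymous.
Position 2: none → 0 synonymous.
Position 3: UUG → 1 synonymous.
Total: 1 + 0 + 1 = 2.

2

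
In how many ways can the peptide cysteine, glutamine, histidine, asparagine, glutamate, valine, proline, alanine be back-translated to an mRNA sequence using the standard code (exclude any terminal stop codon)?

Cys: 2 codons.
Gln: 2 codons.
His: 2 codons.
Asn: 2 codons.
Glu: 2 codons.
Val: 4 codons.
Pro: 4 codons.
Ala: 4 codons.
2 × 2 × 2 × 2 × 2 × 4 × 4 × 4 = 2048.

2048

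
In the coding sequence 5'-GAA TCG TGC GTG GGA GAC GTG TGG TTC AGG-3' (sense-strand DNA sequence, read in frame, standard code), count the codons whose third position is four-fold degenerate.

4

Codon 1 GAA (Glu): third position 2-fold.
Codon 2 TCG (Ser): third position 4-fold.
Codon 3 TGC (Cys): third position 2-fold.
Codon 4 GTG (Val): third position 4-fold.
Codon 5 GGA (Gly): third position 4-fold.
Codon 6 GAC (Asp): third position 2-fold.
Codon 7 GTG (Val): third position 4-fold.
Codon 8 TGG (Trp): third position 1-fold.
Codon 9 TTC (Phe): third position 2-fold.
Codon 10 AGG (Arg): third position 2-fold.
Four-fold degenerate third positions: 4.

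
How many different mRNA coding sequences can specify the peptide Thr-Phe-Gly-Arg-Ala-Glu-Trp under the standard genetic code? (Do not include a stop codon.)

1536

Thr: 4 codons.
Phe: 2 codons.
Gly: 4 codons.
Arg: 6 codons.
Ala: 4 codons.
Glu: 2 codons.
Trp: 1 codon.
4 × 2 × 4 × 6 × 4 × 2 × 1 = 1536.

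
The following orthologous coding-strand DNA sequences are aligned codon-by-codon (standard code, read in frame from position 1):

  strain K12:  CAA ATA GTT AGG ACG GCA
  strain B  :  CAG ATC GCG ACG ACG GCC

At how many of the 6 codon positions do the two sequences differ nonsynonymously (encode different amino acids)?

2

Codon 1: CAA Gln / CAG Gln — synonymous.
Codon 2: ATA Ile / ATC Ile — synonymous.
Codon 3: GTT Val / GCG Ala — nonsynonymous.
Codon 4: AGG Arg / ACG Thr — nonsynonymous.
Codon 5: ACG Thr / ACG Thr — identical.
Codon 6: GCA Ala / GCC Ala — synonymous.
Nonsynonymous differences: 2.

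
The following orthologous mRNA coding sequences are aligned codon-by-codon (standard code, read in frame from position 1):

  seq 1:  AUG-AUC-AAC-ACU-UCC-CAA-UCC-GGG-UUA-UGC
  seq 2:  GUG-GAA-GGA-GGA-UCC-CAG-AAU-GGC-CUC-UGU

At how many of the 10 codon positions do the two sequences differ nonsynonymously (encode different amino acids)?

5

Codon 1: AUG Met / GUG Val — nonsynonymous.
Codon 2: AUC Ile / GAA Glu — nonsynonymous.
Codon 3: AAC Asn / GGA Gly — nonsynonymous.
Codon 4: ACU Thr / GGA Gly — nonsynonymous.
Codon 5: UCC Ser / UCC Ser — identical.
Codon 6: CAA Gln / CAG Gln — synonymous.
Codon 7: UCC Ser / AAU Asn — nonsynonymous.
Codon 8: GGG Gly / GGC Gly — synonymous.
Codon 9: UUA Leu / CUC Leu — synonymous.
Codon 10: UGC Cys / UGU Cys — synonymous.
Nonsynonymous differences: 5.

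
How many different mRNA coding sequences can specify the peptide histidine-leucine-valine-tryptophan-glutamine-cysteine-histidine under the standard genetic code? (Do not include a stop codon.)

His: 2 codons.
Leu: 6 codons.
Val: 4 codons.
Trp: 1 codon.
Gln: 2 codons.
Cys: 2 codons.
His: 2 codons.
2 × 6 × 4 × 1 × 2 × 2 × 2 = 384.

384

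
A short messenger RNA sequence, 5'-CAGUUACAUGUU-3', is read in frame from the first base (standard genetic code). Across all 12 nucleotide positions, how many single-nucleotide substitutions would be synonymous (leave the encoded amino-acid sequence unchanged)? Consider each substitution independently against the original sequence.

7

Codon 1 (CAG, Gln): 1 synonymous substitution.
Codon 2 (UUA, Leu): 2 synonymous substitutions.
Codon 3 (CAU, His): 1 synonymous substitution.
Codon 4 (GUU, Val): 3 synonymous substitutions.
Total: 1 + 2 + 1 + 3 = 7.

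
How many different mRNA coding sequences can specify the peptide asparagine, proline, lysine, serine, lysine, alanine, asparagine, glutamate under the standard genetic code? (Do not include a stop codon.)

Asn: 2 codons.
Pro: 4 codons.
Lys: 2 codons.
Ser: 6 codons.
Lys: 2 codons.
Ala: 4 codons.
Asn: 2 codons.
Glu: 2 codons.
2 × 4 × 2 × 6 × 2 × 4 × 2 × 2 = 3072.

3072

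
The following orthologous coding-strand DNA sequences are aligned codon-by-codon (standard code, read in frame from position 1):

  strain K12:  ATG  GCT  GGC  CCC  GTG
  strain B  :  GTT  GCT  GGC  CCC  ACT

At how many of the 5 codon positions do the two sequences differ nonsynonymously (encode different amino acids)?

Codon 1: ATG Met / GTT Val — nonsynonymous.
Codon 2: GCT Ala / GCT Ala — identical.
Codon 3: GGC Gly / GGC Gly — identical.
Codon 4: CCC Pro / CCC Pro — identical.
Codon 5: GTG Val / ACT Thr — nonsynonymous.
Nonsynonymous differences: 2.

2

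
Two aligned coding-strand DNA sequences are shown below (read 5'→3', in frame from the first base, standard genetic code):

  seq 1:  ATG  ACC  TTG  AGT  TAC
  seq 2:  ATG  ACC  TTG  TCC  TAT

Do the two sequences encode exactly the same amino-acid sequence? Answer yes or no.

Codon 1: ATG Met / ATG Met — identical.
Codon 2: ACC Thr / ACC Thr — identical.
Codon 3: TTG Leu / TTG Leu — identical.
Codon 4: AGT Ser / TCC Ser — synonymous.
Codon 5: TAC Tyr / TAT Tyr — synonymous.
Nonsynonymous differences: 0 → same protein.

yes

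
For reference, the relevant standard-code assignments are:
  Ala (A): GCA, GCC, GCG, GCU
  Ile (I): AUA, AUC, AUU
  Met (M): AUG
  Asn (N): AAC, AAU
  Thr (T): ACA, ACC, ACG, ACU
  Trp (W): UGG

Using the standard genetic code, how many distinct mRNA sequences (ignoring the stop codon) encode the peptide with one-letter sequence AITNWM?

96

Ala: 4 codons.
Ile: 3 codons.
Thr: 4 codons.
Asn: 2 codons.
Trp: 1 codon.
Met: 1 codon.
4 × 3 × 4 × 2 × 1 × 1 = 96.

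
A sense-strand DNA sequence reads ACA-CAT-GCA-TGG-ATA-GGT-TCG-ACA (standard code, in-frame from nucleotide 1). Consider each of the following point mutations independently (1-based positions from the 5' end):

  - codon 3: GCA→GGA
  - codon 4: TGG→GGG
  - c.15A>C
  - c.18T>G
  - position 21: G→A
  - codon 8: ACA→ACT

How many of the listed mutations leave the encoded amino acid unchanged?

Codon 3: GCA (Ala) → GGA (Gly) — missense.
Codon 4: TGG (Trp) → GGG (Gly) — missense.
Codon 5: ATA (Ile) → ATC (Ile) — synonymous.
Codon 6: GGT (Gly) → GGG (Gly) — synonymous.
Codon 7: TCG (Ser) → TCA (Ser) — synonymous.
Codon 8: ACA (Thr) → ACT (Thr) — synonymous.
Synonymous: 4 of 6.

4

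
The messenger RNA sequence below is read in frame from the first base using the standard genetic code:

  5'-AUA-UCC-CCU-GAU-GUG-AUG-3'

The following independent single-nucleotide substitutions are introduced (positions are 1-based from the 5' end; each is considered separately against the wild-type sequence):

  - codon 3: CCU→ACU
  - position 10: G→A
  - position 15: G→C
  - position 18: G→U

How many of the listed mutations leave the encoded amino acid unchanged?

1

Codon 3: CCU (Pro) → ACU (Thr) — missense.
Codon 4: GAU (Asp) → AAU (Asn) — missense.
Codon 5: GUG (Val) → GUC (Val) — synonymous.
Codon 6: AUG (Met) → AUU (Ile) — missense.
Synonymous: 1 of 4.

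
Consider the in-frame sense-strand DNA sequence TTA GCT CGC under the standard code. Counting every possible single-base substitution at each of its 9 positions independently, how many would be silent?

8

Codon 1 (TTA, Leu): 2 synonymous substitutions.
Codon 2 (GCT, Ala): 3 synonymous substitutions.
Codon 3 (CGC, Arg): 3 synonymous substitutions.
Total: 2 + 3 + 3 = 8.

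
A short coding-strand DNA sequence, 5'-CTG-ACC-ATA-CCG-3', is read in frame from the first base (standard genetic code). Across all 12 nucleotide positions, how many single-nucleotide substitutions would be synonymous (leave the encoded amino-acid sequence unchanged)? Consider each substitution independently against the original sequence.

12

Codon 1 (CTG, Leu): 4 synonymous substitutions.
Codon 2 (ACC, Thr): 3 synonymous substitutions.
Codon 3 (ATA, Ile): 2 synonymous substitutions.
Codon 4 (CCG, Pro): 3 synonymous substitutions.
Total: 4 + 3 + 2 + 3 = 12.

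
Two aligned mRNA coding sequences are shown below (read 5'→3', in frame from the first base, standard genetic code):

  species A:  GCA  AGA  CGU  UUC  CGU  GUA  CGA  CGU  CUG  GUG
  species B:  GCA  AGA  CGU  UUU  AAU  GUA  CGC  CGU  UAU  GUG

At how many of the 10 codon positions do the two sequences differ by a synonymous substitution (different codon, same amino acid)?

2

Codon 1: GCA Ala / GCA Ala — identical.
Codon 2: AGA Arg / AGA Arg — identical.
Codon 3: CGU Arg / CGU Arg — identical.
Codon 4: UUC Phe / UUU Phe — synonymous.
Codon 5: CGU Arg / AAU Asn — nonsynonymous.
Codon 6: GUA Val / GUA Val — identical.
Codon 7: CGA Arg / CGC Arg — synonymous.
Codon 8: CGU Arg / CGU Arg — identical.
Codon 9: CUG Leu / UAU Tyr — nonsynonymous.
Codon 10: GUG Val / GUG Val — identical.
Synonymous differences: 2.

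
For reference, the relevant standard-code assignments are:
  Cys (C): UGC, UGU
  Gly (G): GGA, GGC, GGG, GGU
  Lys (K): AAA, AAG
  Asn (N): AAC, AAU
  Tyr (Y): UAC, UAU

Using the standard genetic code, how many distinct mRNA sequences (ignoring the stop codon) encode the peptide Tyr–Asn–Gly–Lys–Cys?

Tyr: 2 codons.
Asn: 2 codons.
Gly: 4 codons.
Lys: 2 codons.
Cys: 2 codons.
2 × 2 × 4 × 2 × 2 = 64.

64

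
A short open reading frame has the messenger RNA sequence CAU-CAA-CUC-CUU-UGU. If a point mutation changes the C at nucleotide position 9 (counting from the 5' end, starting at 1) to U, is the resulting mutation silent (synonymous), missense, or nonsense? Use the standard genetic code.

silent

Position 9 falls in codon 3: CUC → Leu.
After the substitution the codon is CUU → Leu.
Both encode Leu, so the change is synonymous.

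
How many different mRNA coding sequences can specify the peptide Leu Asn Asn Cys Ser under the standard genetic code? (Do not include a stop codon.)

288

Leu: 6 codons.
Asn: 2 codons.
Asn: 2 codons.
Cys: 2 codons.
Ser: 6 codons.
6 × 2 × 2 × 2 × 6 = 288.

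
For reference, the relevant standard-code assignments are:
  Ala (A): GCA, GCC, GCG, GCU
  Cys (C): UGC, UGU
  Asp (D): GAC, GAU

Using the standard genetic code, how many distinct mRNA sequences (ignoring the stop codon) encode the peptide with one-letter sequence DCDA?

Asp: 2 codons.
Cys: 2 codons.
Asp: 2 codons.
Ala: 4 codons.
2 × 2 × 2 × 4 = 32.

32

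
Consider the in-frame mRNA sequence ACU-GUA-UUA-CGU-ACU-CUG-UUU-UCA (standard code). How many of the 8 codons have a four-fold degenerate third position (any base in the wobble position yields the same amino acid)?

6

Codon 1 ACU (Thr): third position 4-fold.
Codon 2 GUA (Val): third position 4-fold.
Codon 3 UUA (Leu): third position 2-fold.
Codon 4 CGU (Arg): third position 4-fold.
Codon 5 ACU (Thr): third position 4-fold.
Codon 6 CUG (Leu): third position 4-fold.
Codon 7 UUU (Phe): third position 2-fold.
Codon 8 UCA (Ser): third position 4-fold.
Four-fold degenerate third positions: 6.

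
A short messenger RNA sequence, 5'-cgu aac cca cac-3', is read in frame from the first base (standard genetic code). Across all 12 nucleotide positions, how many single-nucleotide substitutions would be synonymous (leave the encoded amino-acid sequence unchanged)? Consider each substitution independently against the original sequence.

8

Codon 1 (CGU, Arg): 3 synonymous substitutions.
Codon 2 (AAC, Asn): 1 synonymous substitution.
Codon 3 (CCA, Pro): 3 synonymous substitutions.
Codon 4 (CAC, His): 1 synonymous substitution.
Total: 3 + 1 + 3 + 1 = 8.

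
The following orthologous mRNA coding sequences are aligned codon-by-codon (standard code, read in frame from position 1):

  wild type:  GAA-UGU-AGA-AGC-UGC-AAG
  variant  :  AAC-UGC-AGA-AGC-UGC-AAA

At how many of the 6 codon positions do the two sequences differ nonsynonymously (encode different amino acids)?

1

Codon 1: GAA Glu / AAC Asn — nonsynonymous.
Codon 2: UGU Cys / UGC Cys — synonymous.
Codon 3: AGA Arg / AGA Arg — identical.
Codon 4: AGC Ser / AGC Ser — identical.
Codon 5: UGC Cys / UGC Cys — identical.
Codon 6: AAG Lys / AAA Lys — synonymous.
Nonsynonymous differences: 1.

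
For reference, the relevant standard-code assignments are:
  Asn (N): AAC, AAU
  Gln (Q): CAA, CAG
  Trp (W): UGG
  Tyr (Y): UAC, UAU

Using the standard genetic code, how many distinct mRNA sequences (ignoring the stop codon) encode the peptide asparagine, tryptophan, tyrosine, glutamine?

Asn: 2 codons.
Trp: 1 codon.
Tyr: 2 codons.
Gln: 2 codons.
2 × 1 × 2 × 2 = 8.

8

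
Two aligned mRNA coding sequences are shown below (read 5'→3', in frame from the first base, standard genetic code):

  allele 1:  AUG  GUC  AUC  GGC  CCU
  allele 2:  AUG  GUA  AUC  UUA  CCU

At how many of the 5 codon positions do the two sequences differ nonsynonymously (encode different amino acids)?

Codon 1: AUG Met / AUG Met — identical.
Codon 2: GUC Val / GUA Val — synonymous.
Codon 3: AUC Ile / AUC Ile — identical.
Codon 4: GGC Gly / UUA Leu — nonsynonymous.
Codon 5: CCU Pro / CCU Pro — identical.
Nonsynonymous differences: 1.

1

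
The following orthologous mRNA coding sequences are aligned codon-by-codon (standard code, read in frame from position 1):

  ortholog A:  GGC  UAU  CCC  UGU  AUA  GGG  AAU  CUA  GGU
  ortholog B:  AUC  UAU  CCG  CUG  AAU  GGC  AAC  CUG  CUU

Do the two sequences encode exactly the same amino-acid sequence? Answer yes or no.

no

Codon 1: GGC Gly / AUC Ile — nonsynonymous.
Codon 2: UAU Tyr / UAU Tyr — identical.
Codon 3: CCC Pro / CCG Pro — synonymous.
Codon 4: UGU Cys / CUG Leu — nonsynonymous.
Codon 5: AUA Ile / AAU Asn — nonsynonymous.
Codon 6: GGG Gly / GGC Gly — synonymous.
Codon 7: AAU Asn / AAC Asn — synonymous.
Codon 8: CUA Leu / CUG Leu — synonymous.
Codon 9: GGU Gly / CUU Leu — nonsynonymous.
Nonsynonymous differences: 4 → different protein.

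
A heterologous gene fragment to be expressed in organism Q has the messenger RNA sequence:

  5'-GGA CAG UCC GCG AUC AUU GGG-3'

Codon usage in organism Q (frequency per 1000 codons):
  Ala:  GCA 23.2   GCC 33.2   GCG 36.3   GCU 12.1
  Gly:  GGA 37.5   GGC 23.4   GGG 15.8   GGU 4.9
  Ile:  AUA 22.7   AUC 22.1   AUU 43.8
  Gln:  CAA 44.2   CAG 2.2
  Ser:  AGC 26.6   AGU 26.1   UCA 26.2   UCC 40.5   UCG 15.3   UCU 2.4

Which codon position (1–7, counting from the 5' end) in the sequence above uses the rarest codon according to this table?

Codon 1 GGA (Gly): 37.5 per 1000.
Codon 2 CAG (Gln): 2.2 per 1000.
Codon 3 UCC (Ser): 40.5 per 1000.
Codon 4 GCG (Ala): 36.3 per 1000.
Codon 5 AUC (Ile): 22.1 per 1000.
Codon 6 AUU (Ile): 43.8 per 1000.
Codon 7 GGG (Gly): 15.8 per 1000.
Lowest frequency is 2.2 at codon 2.

2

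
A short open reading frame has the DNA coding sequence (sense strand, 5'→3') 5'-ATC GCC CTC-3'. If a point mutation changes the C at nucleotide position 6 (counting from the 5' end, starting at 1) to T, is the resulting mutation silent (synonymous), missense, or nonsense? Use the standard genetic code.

Position 6 falls in codon 2: GCC → Ala.
After the substitution the codon is GCT → Ala.
Both encode Ala, so the change is synonymous.

silent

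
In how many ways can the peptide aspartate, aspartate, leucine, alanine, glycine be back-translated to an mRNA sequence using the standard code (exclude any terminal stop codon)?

384

Asp: 2 codons.
Asp: 2 codons.
Leu: 6 codons.
Ala: 4 codons.
Gly: 4 codons.
2 × 2 × 6 × 4 × 4 = 384.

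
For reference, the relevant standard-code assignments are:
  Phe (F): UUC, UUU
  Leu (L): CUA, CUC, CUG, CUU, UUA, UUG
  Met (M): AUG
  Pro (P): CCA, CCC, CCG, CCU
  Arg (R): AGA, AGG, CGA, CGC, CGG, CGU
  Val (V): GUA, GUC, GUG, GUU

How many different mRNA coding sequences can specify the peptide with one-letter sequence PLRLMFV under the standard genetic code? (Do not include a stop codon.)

6912

Pro: 4 codons.
Leu: 6 codons.
Arg: 6 codons.
Leu: 6 codons.
Met: 1 codon.
Phe: 2 codons.
Val: 4 codons.
4 × 6 × 6 × 6 × 1 × 2 × 4 = 6912.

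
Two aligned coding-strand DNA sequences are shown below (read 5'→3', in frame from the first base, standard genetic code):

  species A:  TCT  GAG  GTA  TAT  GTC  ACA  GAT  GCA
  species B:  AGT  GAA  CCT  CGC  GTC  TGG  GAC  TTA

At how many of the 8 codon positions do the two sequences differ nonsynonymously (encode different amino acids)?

Codon 1: TCT Ser / AGT Ser — synonymous.
Codon 2: GAG Glu / GAA Glu — synonymous.
Codon 3: GTA Val / CCT Pro — nonsynonymous.
Codon 4: TAT Tyr / CGC Arg — nonsynonymous.
Codon 5: GTC Val / GTC Val — identical.
Codon 6: ACA Thr / TGG Trp — nonsynonymous.
Codon 7: GAT Asp / GAC Asp — synonymous.
Codon 8: GCA Ala / TTA Leu — nonsynonymous.
Nonsynonymous differences: 4.

4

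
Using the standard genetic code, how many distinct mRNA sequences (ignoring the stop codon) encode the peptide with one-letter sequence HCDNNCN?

His: 2 codons.
Cys: 2 codons.
Asp: 2 codons.
Asn: 2 codons.
Asn: 2 codons.
Cys: 2 codons.
Asn: 2 codons.
2 × 2 × 2 × 2 × 2 × 2 × 2 = 128.

128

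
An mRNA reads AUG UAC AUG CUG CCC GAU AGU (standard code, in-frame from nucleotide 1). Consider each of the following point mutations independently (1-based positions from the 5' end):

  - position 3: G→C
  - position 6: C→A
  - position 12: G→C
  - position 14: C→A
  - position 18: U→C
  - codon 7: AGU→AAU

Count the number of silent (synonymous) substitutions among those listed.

2

Codon 1: AUG (Met) → AUC (Ile) — missense.
Codon 2: UAC (Tyr) → UAA (Stop) — nonsense.
Codon 4: CUG (Leu) → CUC (Leu) — synonymous.
Codon 5: CCC (Pro) → CAC (His) — missense.
Codon 6: GAU (Asp) → GAC (Asp) — synonymous.
Codon 7: AGU (Ser) → AAU (Asn) — missense.
Synonymous: 2 of 6.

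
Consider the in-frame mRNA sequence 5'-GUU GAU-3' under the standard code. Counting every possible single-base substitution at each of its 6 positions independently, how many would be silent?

Codon 1 (GUU, Val): 3 synonymous substitutions.
Codon 2 (GAU, Asp): 1 synonymous substitution.
Total: 3 + 1 = 4.

4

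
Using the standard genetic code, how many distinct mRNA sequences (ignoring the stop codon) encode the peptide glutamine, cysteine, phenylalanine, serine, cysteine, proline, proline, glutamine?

3072

Gln: 2 codons.
Cys: 2 codons.
Phe: 2 codons.
Ser: 6 codons.
Cys: 2 codons.
Pro: 4 codons.
Pro: 4 codons.
Gln: 2 codons.
2 × 2 × 2 × 6 × 2 × 4 × 4 × 2 = 3072.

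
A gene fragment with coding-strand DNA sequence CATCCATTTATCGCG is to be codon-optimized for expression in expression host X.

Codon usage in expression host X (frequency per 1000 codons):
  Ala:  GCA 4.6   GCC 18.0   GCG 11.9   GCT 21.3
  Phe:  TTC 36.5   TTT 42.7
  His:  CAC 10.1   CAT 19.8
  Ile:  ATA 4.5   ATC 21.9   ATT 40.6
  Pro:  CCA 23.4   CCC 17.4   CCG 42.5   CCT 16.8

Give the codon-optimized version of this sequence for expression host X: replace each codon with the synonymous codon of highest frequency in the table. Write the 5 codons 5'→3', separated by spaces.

Codon 1 (His): best is CAT at 19.8.
Codon 2 (Pro): best is CCG at 42.5.
Codon 3 (Phe): best is TTT at 42.7.
Codon 4 (Ile): best is ATT at 40.6.
Codon 5 (Ala): best is GCT at 21.3.

CAT CCG TTT ATT GCT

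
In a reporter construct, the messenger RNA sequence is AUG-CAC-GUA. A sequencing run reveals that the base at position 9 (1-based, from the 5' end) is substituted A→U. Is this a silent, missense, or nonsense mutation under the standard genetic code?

silent

Position 9 falls in codon 3: GUA → Val.
After the substitution the codon is GUU → Val.
Both encode Val, so the change is synonymous.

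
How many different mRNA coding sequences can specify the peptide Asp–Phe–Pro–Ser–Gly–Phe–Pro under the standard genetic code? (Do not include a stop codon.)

Asp: 2 codons.
Phe: 2 codons.
Pro: 4 codons.
Ser: 6 codons.
Gly: 4 codons.
Phe: 2 codons.
Pro: 4 codons.
2 × 2 × 4 × 6 × 4 × 2 × 4 = 3072.

3072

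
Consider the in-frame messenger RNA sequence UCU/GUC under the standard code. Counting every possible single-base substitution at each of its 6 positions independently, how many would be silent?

6

Codon 1 (UCU, Ser): 3 synonymous substitutions.
Codon 2 (GUC, Val): 3 synonymous substitutions.
Total: 3 + 3 = 6.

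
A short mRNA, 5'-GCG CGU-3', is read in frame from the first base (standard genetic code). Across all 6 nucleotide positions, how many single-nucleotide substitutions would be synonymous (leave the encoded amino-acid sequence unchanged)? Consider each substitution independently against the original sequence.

6

Codon 1 (GCG, Ala): 3 synonymous substitutions.
Codon 2 (CGU, Arg): 3 synonymous substitutions.
Total: 3 + 3 = 6.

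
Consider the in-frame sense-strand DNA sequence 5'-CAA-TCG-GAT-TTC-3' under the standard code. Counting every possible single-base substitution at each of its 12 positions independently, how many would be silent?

Codon 1 (CAA, Gln): 1 synonymous substitution.
Codon 2 (TCG, Ser): 3 synonymous substitutions.
Codon 3 (GAT, Asp): 1 synonymous substitution.
Codon 4 (TTC, Phe): 1 synonymous substitution.
Total: 1 + 3 + 1 + 1 = 6.

6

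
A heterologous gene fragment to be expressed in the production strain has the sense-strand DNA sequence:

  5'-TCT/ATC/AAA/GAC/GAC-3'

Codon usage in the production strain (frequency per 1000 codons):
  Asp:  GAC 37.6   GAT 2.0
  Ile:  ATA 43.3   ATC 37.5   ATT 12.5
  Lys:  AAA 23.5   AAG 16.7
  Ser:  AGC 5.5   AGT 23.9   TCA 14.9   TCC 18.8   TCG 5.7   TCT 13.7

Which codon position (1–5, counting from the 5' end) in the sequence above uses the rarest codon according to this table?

Codon 1 TCT (Ser): 13.7 per 1000.
Codon 2 ATC (Ile): 37.5 per 1000.
Codon 3 AAA (Lys): 23.5 per 1000.
Codon 4 GAC (Asp): 37.6 per 1000.
Codon 5 GAC (Asp): 37.6 per 1000.
Lowest frequency is 13.7 at codon 1.

1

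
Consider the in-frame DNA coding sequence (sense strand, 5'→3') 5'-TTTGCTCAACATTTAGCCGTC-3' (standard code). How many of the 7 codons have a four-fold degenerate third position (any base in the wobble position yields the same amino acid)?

3

Codon 1 TTT (Phe): third position 2-fold.
Codon 2 GCT (Ala): third position 4-fold.
Codon 3 CAA (Gln): third position 2-fold.
Codon 4 CAT (His): third position 2-fold.
Codon 5 TTA (Leu): third position 2-fold.
Codon 6 GCC (Ala): third position 4-fold.
Codon 7 GTC (Val): third position 4-fold.
Four-fold degenerate third positions: 3.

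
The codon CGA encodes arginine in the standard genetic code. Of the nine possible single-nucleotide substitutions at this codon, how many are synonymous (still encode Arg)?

4

Position 1: AGA → 1 synonymous.
Position 2: none → 0 synonymous.
Position 3: CGU, CGC, CGG → 3 synonymous.
Total: 1 + 0 + 3 = 4.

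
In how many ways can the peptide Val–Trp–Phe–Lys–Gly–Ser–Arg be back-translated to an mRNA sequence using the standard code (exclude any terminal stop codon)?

Val: 4 codons.
Trp: 1 codon.
Phe: 2 codons.
Lys: 2 codons.
Gly: 4 codons.
Ser: 6 codons.
Arg: 6 codons.
4 × 1 × 2 × 2 × 4 × 6 × 6 = 2304.

2304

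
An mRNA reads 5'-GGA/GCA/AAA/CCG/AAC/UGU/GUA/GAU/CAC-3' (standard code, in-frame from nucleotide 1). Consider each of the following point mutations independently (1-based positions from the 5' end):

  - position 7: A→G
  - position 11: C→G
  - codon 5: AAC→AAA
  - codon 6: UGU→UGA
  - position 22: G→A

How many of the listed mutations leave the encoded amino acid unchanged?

0

Codon 3: AAA (Lys) → GAA (Glu) — missense.
Codon 4: CCG (Pro) → CGG (Arg) — missense.
Codon 5: AAC (Asn) → AAA (Lys) — missense.
Codon 6: UGU (Cys) → UGA (Stop) — nonsense.
Codon 8: GAU (Asp) → AAU (Asn) — missense.
Synonymous: 0 of 5.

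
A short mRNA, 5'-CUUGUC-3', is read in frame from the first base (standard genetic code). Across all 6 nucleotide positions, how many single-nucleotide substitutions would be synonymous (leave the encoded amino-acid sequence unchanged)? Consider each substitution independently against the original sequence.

6

Codon 1 (CUU, Leu): 3 synonymous substitutions.
Codon 2 (GUC, Val): 3 synonymous substitutions.
Total: 3 + 3 = 6.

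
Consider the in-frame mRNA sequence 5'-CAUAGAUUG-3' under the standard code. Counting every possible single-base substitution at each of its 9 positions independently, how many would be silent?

Codon 1 (CAU, His): 1 synonymous substitution.
Codon 2 (AGA, Arg): 2 synonymous substitutions.
Codon 3 (UUG, Leu): 2 synonymous substitutions.
Total: 1 + 2 + 2 = 5.

5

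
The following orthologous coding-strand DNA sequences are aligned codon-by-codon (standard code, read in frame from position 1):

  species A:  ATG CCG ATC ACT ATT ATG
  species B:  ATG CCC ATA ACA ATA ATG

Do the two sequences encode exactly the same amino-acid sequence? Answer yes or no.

yes

Codon 1: ATG Met / ATG Met — identical.
Codon 2: CCG Pro / CCC Pro — synonymous.
Codon 3: ATC Ile / ATA Ile — synonymous.
Codon 4: ACT Thr / ACA Thr — synonymous.
Codon 5: ATT Ile / ATA Ile — synonymous.
Codon 6: ATG Met / ATG Met — identical.
Nonsynonymous differences: 0 → same protein.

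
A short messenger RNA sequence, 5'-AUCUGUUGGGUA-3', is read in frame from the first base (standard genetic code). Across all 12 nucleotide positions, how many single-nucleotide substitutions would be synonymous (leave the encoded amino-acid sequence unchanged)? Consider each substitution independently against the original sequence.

6

Codon 1 (AUC, Ile): 2 synonymous substitutions.
Codon 2 (UGU, Cys): 1 synonymous substitution.
Codon 3 (UGG, Trp): 0 synonymous substitutions.
Codon 4 (GUA, Val): 3 synonymous substitutions.
Total: 2 + 1 + 0 + 3 = 6.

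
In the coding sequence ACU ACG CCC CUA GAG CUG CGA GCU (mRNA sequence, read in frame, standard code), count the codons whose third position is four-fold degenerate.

Codon 1 ACU (Thr): third position 4-fold.
Codon 2 ACG (Thr): third position 4-fold.
Codon 3 CCC (Pro): third position 4-fold.
Codon 4 CUA (Leu): third position 4-fold.
Codon 5 GAG (Glu): third position 2-fold.
Codon 6 CUG (Leu): third position 4-fold.
Codon 7 CGA (Arg): third position 4-fold.
Codon 8 GCU (Ala): third position 4-fold.
Four-fold degenerate third positions: 7.

7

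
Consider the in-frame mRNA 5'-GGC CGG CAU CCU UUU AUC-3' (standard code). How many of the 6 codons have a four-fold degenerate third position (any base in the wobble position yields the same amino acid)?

3

Codon 1 GGC (Gly): third position 4-fold.
Codon 2 CGG (Arg): third position 4-fold.
Codon 3 CAU (His): third position 2-fold.
Codon 4 CCU (Pro): third position 4-fold.
Codon 5 UUU (Phe): third position 2-fold.
Codon 6 AUC (Ile): third position 3-fold.
Four-fold degenerate third positions: 3.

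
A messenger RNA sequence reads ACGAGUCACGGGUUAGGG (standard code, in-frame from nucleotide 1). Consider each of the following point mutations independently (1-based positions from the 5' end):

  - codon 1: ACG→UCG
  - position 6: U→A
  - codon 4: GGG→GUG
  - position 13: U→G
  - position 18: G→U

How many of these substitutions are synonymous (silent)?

1

Codon 1: ACG (Thr) → UCG (Ser) — missense.
Codon 2: AGU (Ser) → AGA (Arg) — missense.
Codon 4: GGG (Gly) → GUG (Val) — missense.
Codon 5: UUA (Leu) → GUA (Val) — missense.
Codon 6: GGG (Gly) → GGU (Gly) — synonymous.
Synonymous: 1 of 5.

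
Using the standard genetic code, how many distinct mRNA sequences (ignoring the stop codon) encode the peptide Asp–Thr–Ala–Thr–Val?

Asp: 2 codons.
Thr: 4 codons.
Ala: 4 codons.
Thr: 4 codons.
Val: 4 codons.
2 × 4 × 4 × 4 × 4 = 512.

512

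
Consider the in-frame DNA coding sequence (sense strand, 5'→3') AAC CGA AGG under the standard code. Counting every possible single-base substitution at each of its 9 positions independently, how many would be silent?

7

Codon 1 (AAC, Asn): 1 synonymous substitution.
Codon 2 (CGA, Arg): 4 synonymous substitutions.
Codon 3 (AGG, Arg): 2 synonymous substitutions.
Total: 1 + 4 + 2 = 7.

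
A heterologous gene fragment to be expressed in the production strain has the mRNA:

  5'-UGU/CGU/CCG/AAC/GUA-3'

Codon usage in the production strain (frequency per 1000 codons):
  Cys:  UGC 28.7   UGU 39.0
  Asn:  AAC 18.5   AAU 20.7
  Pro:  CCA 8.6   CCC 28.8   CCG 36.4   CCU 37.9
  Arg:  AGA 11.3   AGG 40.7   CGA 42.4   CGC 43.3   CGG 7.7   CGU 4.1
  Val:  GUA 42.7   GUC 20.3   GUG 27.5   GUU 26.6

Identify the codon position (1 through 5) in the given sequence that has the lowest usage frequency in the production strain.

Codon 1 UGU (Cys): 39.0 per 1000.
Codon 2 CGU (Arg): 4.1 per 1000.
Codon 3 CCG (Pro): 36.4 per 1000.
Codon 4 AAC (Asn): 18.5 per 1000.
Codon 5 GUA (Val): 42.7 per 1000.
Lowest frequency is 4.1 at codon 2.

2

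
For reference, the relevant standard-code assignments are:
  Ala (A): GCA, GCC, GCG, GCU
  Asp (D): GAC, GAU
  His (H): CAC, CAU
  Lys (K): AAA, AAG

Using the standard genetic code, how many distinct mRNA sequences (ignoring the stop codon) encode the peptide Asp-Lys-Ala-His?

32

Asp: 2 codons.
Lys: 2 codons.
Ala: 4 codons.
His: 2 codons.
2 × 2 × 4 × 2 = 32.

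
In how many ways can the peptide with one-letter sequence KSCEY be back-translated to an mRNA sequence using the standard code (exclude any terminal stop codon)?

Lys: 2 codons.
Ser: 6 codons.
Cys: 2 codons.
Glu: 2 codons.
Tyr: 2 codons.
2 × 6 × 2 × 2 × 2 = 96.

96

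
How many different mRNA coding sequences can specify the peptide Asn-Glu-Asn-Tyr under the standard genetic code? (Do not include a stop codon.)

16

Asn: 2 codons.
Glu: 2 codons.
Asn: 2 codons.
Tyr: 2 codons.
2 × 2 × 2 × 2 = 16.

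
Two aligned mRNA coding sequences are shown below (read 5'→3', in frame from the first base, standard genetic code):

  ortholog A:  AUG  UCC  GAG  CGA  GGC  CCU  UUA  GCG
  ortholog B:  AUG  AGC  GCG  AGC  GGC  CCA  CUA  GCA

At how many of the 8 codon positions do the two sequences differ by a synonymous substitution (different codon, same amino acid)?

Codon 1: AUG Met / AUG Met — identical.
Codon 2: UCC Ser / AGC Ser — synonymous.
Codon 3: GAG Glu / GCG Ala — nonsynonymous.
Codon 4: CGA Arg / AGC Ser — nonsynonymous.
Codon 5: GGC Gly / GGC Gly — identical.
Codon 6: CCU Pro / CCA Pro — synonymous.
Codon 7: UUA Leu / CUA Leu — synonymous.
Codon 8: GCG Ala / GCA Ala — synonymous.
Synonymous differences: 4.

4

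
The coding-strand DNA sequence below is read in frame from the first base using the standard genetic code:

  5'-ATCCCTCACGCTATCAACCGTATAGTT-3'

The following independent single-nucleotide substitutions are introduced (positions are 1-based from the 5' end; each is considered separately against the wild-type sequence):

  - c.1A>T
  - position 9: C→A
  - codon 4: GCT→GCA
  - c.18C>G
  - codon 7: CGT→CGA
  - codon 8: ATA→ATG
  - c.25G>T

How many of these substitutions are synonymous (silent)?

Codon 1: ATC (Ile) → TTC (Phe) — missense.
Codon 3: CAC (His) → CAA (Gln) — missense.
Codon 4: GCT (Ala) → GCA (Ala) — synonymous.
Codon 6: AAC (Asn) → AAG (Lys) — missense.
Codon 7: CGT (Arg) → CGA (Arg) — synonymous.
Codon 8: ATA (Ile) → ATG (Met) — missense.
Codon 9: GTT (Val) → TTT (Phe) — missense.
Synonymous: 2 of 7.

2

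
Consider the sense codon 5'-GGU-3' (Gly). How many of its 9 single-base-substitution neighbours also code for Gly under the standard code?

Position 1: none → 0 synonymous.
Position 2: none → 0 synonymous.
Position 3: GGC, GGA, GGG → 3 synonymous.
Total: 0 + 0 + 3 = 3.

3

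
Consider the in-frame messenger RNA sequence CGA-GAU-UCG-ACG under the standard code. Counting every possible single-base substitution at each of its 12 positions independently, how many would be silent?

11

Codon 1 (CGA, Arg): 4 synonymous substitutions.
Codon 2 (GAU, Asp): 1 synonymous substitution.
Codon 3 (UCG, Ser): 3 synonymous substitutions.
Codon 4 (ACG, Thr): 3 synonymous substitutions.
Total: 4 + 1 + 3 + 3 = 11.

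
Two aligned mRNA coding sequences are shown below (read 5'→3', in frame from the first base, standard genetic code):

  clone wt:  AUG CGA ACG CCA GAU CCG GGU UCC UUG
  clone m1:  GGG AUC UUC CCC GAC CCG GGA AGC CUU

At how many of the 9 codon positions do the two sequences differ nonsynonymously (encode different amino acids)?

3

Codon 1: AUG Met / GGG Gly — nonsynonymous.
Codon 2: CGA Arg / AUC Ile — nonsynonymous.
Codon 3: ACG Thr / UUC Phe — nonsynonymous.
Codon 4: CCA Pro / CCC Pro — synonymous.
Codon 5: GAU Asp / GAC Asp — synonymous.
Codon 6: CCG Pro / CCG Pro — identical.
Codon 7: GGU Gly / GGA Gly — synonymous.
Codon 8: UCC Ser / AGC Ser — synonymous.
Codon 9: UUG Leu / CUU Leu — synonymous.
Nonsynonymous differences: 3.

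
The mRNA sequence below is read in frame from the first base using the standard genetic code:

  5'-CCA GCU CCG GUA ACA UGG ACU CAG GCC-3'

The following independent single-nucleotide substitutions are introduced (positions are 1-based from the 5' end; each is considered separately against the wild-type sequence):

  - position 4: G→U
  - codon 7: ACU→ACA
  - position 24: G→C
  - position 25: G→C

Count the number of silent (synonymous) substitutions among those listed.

Codon 2: GCU (Ala) → UCU (Ser) — missense.
Codon 7: ACU (Thr) → ACA (Thr) — synonymous.
Codon 8: CAG (Gln) → CAC (His) — missense.
Codon 9: GCC (Ala) → CCC (Pro) — missense.
Synonymous: 1 of 4.

1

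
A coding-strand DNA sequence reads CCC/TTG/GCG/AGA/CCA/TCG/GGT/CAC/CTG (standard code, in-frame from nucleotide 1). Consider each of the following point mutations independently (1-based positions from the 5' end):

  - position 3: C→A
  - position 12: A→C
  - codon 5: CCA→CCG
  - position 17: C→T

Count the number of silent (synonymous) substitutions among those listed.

Codon 1: CCC (Pro) → CCA (Pro) — synonymous.
Codon 4: AGA (Arg) → AGC (Ser) — missense.
Codon 5: CCA (Pro) → CCG (Pro) — synonymous.
Codon 6: TCG (Ser) → TTG (Leu) — missense.
Synonymous: 2 of 4.

2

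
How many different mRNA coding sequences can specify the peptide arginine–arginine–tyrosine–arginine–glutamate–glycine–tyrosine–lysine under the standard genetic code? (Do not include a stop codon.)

Arg: 6 codons.
Arg: 6 codons.
Tyr: 2 codons.
Arg: 6 codons.
Glu: 2 codons.
Gly: 4 codons.
Tyr: 2 codons.
Lys: 2 codons.
6 × 6 × 2 × 6 × 2 × 4 × 2 × 2 = 13824.

13824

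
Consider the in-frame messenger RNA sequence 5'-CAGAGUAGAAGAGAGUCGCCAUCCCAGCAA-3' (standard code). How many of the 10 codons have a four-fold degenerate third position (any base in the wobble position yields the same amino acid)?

Codon 1 CAG (Gln): third position 2-fold.
Codon 2 AGU (Ser): third position 2-fold.
Codon 3 AGA (Arg): third position 2-fold.
Codon 4 AGA (Arg): third position 2-fold.
Codon 5 GAG (Glu): third position 2-fold.
Codon 6 UCG (Ser): third position 4-fold.
Codon 7 CCA (Pro): third position 4-fold.
Codon 8 UCC (Ser): third position 4-fold.
Codon 9 CAG (Gln): third position 2-fold.
Codon 10 CAA (Gln): third position 2-fold.
Four-fold degenerate third positions: 3.

3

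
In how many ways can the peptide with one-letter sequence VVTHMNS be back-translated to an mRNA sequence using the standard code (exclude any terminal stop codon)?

Val: 4 codons.
Val: 4 codons.
Thr: 4 codons.
His: 2 codons.
Met: 1 codon.
Asn: 2 codons.
Ser: 6 codons.
4 × 4 × 4 × 2 × 1 × 2 × 6 = 1536.

1536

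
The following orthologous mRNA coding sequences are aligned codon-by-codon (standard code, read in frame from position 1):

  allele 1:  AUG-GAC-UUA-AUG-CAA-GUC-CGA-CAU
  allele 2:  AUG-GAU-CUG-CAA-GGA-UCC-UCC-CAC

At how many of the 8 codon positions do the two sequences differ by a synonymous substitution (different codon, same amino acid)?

Codon 1: AUG Met / AUG Met — identical.
Codon 2: GAC Asp / GAU Asp — synonymous.
Codon 3: UUA Leu / CUG Leu — synonymous.
Codon 4: AUG Met / CAA Gln — nonsynonymous.
Codon 5: CAA Gln / GGA Gly — nonsynonymous.
Codon 6: GUC Val / UCC Ser — nonsynonymous.
Codon 7: CGA Arg / UCC Ser — nonsynonymous.
Codon 8: CAU His / CAC His — synonymous.
Synonymous differences: 3.

3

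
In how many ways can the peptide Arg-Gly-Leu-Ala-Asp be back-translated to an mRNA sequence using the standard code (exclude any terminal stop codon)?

1152

Arg: 6 codons.
Gly: 4 codons.
Leu: 6 codons.
Ala: 4 codons.
Asp: 2 codons.
6 × 4 × 6 × 4 × 2 = 1152.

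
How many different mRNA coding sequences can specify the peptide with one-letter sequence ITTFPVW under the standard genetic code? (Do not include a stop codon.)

1536

Ile: 3 codons.
Thr: 4 codons.
Thr: 4 codons.
Phe: 2 codons.
Pro: 4 codons.
Val: 4 codons.
Trp: 1 codon.
3 × 4 × 4 × 2 × 4 × 4 × 1 = 1536.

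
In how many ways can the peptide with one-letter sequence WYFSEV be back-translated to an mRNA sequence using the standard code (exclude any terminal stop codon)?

Trp: 1 codon.
Tyr: 2 codons.
Phe: 2 codons.
Ser: 6 codons.
Glu: 2 codons.
Val: 4 codons.
1 × 2 × 2 × 6 × 2 × 4 = 192.

192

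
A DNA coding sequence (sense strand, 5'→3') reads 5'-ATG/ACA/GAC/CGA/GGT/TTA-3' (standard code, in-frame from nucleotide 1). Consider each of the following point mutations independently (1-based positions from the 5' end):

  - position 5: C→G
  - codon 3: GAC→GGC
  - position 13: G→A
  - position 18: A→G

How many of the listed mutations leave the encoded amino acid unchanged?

1

Codon 2: ACA (Thr) → AGA (Arg) — missense.
Codon 3: GAC (Asp) → GGC (Gly) — missense.
Codon 5: GGT (Gly) → AGT (Ser) — missense.
Codon 6: TTA (Leu) → TTG (Leu) — synonymous.
Synonymous: 1 of 4.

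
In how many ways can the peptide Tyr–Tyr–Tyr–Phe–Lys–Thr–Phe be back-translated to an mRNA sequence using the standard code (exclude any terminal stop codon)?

256

Tyr: 2 codons.
Tyr: 2 codons.
Tyr: 2 codons.
Phe: 2 codons.
Lys: 2 codons.
Thr: 4 codons.
Phe: 2 codons.
2 × 2 × 2 × 2 × 2 × 4 × 2 = 256.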